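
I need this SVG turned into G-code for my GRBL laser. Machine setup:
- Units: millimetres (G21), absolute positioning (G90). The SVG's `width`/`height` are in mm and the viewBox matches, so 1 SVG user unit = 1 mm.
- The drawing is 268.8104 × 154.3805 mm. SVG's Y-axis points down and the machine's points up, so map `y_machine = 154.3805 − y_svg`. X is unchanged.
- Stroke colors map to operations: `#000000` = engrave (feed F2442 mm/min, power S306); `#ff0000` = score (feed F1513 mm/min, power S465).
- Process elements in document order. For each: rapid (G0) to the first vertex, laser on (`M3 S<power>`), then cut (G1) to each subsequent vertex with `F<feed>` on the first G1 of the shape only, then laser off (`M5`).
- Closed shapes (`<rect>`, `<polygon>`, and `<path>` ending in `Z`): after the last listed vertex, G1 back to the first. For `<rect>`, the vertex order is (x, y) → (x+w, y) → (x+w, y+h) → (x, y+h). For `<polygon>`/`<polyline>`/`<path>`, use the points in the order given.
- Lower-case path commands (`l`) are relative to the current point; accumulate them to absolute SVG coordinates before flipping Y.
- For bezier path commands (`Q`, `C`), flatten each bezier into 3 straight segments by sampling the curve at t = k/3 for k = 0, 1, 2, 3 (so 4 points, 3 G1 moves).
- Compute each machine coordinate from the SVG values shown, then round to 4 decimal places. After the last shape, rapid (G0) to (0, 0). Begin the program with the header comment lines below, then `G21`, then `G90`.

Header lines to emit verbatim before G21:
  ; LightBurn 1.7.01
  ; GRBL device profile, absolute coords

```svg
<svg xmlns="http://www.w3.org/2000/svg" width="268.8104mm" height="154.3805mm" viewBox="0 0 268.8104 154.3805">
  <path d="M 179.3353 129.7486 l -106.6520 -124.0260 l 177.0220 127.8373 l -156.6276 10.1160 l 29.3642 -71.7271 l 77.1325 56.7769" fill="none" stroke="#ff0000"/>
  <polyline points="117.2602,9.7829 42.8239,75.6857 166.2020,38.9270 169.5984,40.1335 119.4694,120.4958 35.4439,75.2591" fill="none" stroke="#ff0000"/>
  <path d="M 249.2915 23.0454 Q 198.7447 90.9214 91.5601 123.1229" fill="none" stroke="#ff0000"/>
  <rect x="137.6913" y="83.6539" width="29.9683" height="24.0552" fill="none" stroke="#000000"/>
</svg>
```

; LightBurn 1.7.01
; GRBL device profile, absolute coords
G21
G90
G0 X179.3353 Y24.6319
M3 S465
G1 X72.6833 Y148.6579 F1513
G1 X249.7053 Y20.8206
G1 X93.0777 Y10.7046
G1 X122.4419 Y82.4317
G1 X199.5744 Y25.6548
M5
G0 X117.2602 Y144.5976
M3 S465
G1 X42.8239 Y78.6948 F1513
G1 X166.2020 Y115.4535
G1 X169.5984 Y114.2470
G1 X119.4694 Y33.8847
G1 X35.4439 Y79.1214
M5
G0 X249.2915 Y131.3351
M3 S465
G1 X209.3005 Y90.0483 F1513
G1 X156.7234 Y56.6891
G1 X91.5601 Y31.2576
M5
G0 X137.6913 Y70.7266
M3 S306
G1 X167.6596 Y70.7266 F2442
G1 X167.6596 Y46.6714
G1 X137.6913 Y46.6714
G1 X137.6913 Y70.7266
M5
G0 X0.0000 Y0.0000

1 u = 1 mm; y_m = 154.3805 − y.

[1] `<path>` open polyline, #ff0000→score S465 F1513: (179.3353,24.6319) → (72.6833,148.6579) → (249.7053,20.8206) → (93.0777,10.7046) → (122.4419,82.4317) → (199.5744,25.6548)

[2] `<polyline>` open polyline, #ff0000→score S465 F1513: (117.2602,144.5976) → (42.8239,78.6948) → (166.2020,115.4535) → (169.5984,114.2470) → (119.4694,33.8847) → (35.4439,79.1214)

[3] `<path>` quadratic bezier, #ff0000→score S465 F1513: (249.2915,131.3351) → (209.3005,90.0483) → (156.7234,56.6891) → (91.5601,31.2576)

[4] `<rect>` rectangle, #000000→engrave S306 F2442: (137.6913,70.7266) → (167.6596,70.7266) → (167.6596,46.6714) → (137.6913,46.6714) → (137.6913,70.7266) (closed)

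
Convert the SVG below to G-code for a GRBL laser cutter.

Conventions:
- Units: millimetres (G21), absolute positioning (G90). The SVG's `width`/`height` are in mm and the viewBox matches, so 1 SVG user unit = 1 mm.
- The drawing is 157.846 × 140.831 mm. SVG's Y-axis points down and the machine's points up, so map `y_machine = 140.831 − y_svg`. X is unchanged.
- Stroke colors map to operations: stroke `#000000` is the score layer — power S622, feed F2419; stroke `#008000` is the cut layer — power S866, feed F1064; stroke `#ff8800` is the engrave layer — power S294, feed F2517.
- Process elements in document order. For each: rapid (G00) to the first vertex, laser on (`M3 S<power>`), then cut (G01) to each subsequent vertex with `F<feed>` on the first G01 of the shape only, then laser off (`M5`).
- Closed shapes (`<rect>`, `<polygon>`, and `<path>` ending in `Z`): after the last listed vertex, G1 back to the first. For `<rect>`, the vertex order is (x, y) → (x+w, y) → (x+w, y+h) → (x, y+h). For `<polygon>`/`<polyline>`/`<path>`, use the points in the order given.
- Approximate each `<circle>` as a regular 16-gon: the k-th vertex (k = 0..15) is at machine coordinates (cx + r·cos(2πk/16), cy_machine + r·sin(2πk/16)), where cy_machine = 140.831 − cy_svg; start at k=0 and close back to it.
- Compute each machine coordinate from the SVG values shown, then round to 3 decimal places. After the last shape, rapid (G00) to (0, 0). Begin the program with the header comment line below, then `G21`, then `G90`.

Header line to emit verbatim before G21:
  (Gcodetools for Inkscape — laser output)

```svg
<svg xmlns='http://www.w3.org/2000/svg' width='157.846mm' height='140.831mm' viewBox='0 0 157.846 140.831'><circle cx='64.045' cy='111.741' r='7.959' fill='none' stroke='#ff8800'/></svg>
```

(Gcodetools for Inkscape — laser output)
G21
G90
G00 X72.004 Y29.090
M3 S294
G01 X71.398 Y32.136 F2517
G01 X69.673 Y34.718
G01 X67.091 Y36.443
G01 X64.045 Y37.049
G01 X60.999 Y36.443
G01 X58.417 Y34.718
G01 X56.692 Y32.136
G01 X56.086 Y29.090
G01 X56.692 Y26.044
G01 X58.417 Y23.462
G01 X60.999 Y21.737
G01 X64.045 Y21.131
G01 X67.091 Y21.737
G01 X69.673 Y23.462
G01 X71.398 Y26.044
G01 X72.004 Y29.090
M5
G00 X0.000 Y0.000

viewBox `0 0 157.846 140.831` with mm width/height → 1 unit = 1 mm. Flip: y_m = 140.831 − y_svg.

**Shape 1** — `<circle>` circle, stroke `#ff8800` → engrave (S294, F2517). Machine vertices: (72.004,29.090) → (71.398,32.136) → (69.673,34.718) → (67.091,36.443) → (64.045,37.049) → (60.999,36.443) → (58.417,34.718) → (56.692,32.136) → (56.086,29.090) → (56.692,26.044) → (58.417,23.462) → (60.999,21.737) → (64.045,21.131) → (67.091,21.737) → (69.673,23.462) → (71.398,26.044) → (72.004,29.090). Closed: final G1 returns to the first vertex.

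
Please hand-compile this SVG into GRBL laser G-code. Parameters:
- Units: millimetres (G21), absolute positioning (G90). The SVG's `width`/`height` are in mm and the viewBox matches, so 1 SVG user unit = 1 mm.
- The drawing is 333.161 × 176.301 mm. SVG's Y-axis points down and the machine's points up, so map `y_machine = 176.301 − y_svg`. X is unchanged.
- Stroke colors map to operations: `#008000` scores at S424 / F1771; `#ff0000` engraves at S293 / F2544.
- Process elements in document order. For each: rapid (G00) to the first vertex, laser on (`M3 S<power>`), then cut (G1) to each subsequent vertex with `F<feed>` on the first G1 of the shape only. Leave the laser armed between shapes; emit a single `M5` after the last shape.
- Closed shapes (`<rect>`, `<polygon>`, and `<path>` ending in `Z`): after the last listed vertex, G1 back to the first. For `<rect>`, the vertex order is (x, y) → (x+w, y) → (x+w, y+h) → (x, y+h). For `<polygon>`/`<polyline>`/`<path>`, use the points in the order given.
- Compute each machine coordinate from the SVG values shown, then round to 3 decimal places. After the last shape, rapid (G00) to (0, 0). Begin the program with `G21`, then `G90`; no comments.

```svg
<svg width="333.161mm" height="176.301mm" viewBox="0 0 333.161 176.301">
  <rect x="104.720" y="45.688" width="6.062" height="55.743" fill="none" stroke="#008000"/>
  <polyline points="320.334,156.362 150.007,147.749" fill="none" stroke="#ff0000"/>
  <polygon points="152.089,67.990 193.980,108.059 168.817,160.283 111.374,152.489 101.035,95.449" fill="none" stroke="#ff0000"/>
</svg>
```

1 u = 1 mm; y_m = 176.301 − y.

[1] `<rect>` rectangle, #008000→score S424 F1771: (104.720,130.613) → (110.782,130.613) → (110.782,74.870) → (104.720,74.870) → (104.720,130.613) (closed)

[2] `<polyline>` line segment, #ff0000→engrave S293 F2544: (320.334,19.939) → (150.007,28.552)

[3] `<polygon>` regular polygon, #ff0000→engrave S293 F2544: (152.089,108.311) → (193.980,68.242) → (168.817,16.018) → (111.374,23.812) → (101.035,80.852) → (152.089,108.311) (closed)

G21
G90
G00 X104.720 Y130.613
M3 S424
G1 X110.782 Y130.613 F1771
G1 X110.782 Y74.870
G1 X104.720 Y74.870
G1 X104.720 Y130.613
G00 X320.334 Y19.939
M3 S293
G1 X150.007 Y28.552 F2544
G00 X152.089 Y108.311
M3 S293
G1 X193.980 Y68.242 F2544
G1 X168.817 Y16.018
G1 X111.374 Y23.812
G1 X101.035 Y80.852
G1 X152.089 Y108.311
M5
G00 X0.000 Y0.000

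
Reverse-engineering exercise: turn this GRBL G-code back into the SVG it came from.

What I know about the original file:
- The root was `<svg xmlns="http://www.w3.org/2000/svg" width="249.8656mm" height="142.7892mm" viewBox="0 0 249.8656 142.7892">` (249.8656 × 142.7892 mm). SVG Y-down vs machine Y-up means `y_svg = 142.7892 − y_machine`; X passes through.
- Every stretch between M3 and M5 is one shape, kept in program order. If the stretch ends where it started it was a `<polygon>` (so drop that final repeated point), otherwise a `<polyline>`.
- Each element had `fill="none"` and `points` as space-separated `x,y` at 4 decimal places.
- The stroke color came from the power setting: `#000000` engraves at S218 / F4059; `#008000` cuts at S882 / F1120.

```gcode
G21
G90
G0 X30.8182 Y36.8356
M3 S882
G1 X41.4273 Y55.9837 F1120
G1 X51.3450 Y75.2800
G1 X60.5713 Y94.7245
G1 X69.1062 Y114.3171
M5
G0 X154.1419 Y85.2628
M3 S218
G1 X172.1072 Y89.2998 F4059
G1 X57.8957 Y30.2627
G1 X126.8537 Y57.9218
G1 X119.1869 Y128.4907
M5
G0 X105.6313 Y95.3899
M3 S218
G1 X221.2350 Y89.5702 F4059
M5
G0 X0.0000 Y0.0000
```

<svg xmlns="http://www.w3.org/2000/svg" width="249.8656mm" height="142.7892mm" viewBox="0 0 249.8656 142.7892">
  <polyline points="30.8182,105.9536 41.4273,86.8055 51.3450,67.5092 60.5713,48.0647 69.1062,28.4721" fill="none" stroke="#008000"/>
  <polyline points="154.1419,57.5264 172.1072,53.4894 57.8957,112.5265 126.8537,84.8674 119.1869,14.2985" fill="none" stroke="#000000"/>
  <polyline points="105.6313,47.3993 221.2350,53.2190" fill="none" stroke="#000000"/>
</svg>

Machine Y-up, SVG Y-down with viewBox height 142.7892, so y_svg = 142.7892 − y_machine; X carries over.

Run 1: power S882 maps to stroke `#008000` (cut). The run is open, so emit a `<polyline>` with points (Y-flipped): 30.8182,105.9536 41.4273,86.8055 51.3450,67.5092 60.5713,48.0647 69.1062,28.4721.

Run 2: the run's S218 means `#000000` (engrave). The run is open, so emit a `<polyline>` with points (Y-flipped): 154.1419,57.5264 172.1072,53.4894 57.8957,112.5265 126.8537,84.8674 119.1869,14.2985.

Run 3: the run's S218 means `#000000` (engrave). The run is open, so emit a `<polyline>` with points (Y-flipped): 105.6313,47.3993 221.2350,53.2190.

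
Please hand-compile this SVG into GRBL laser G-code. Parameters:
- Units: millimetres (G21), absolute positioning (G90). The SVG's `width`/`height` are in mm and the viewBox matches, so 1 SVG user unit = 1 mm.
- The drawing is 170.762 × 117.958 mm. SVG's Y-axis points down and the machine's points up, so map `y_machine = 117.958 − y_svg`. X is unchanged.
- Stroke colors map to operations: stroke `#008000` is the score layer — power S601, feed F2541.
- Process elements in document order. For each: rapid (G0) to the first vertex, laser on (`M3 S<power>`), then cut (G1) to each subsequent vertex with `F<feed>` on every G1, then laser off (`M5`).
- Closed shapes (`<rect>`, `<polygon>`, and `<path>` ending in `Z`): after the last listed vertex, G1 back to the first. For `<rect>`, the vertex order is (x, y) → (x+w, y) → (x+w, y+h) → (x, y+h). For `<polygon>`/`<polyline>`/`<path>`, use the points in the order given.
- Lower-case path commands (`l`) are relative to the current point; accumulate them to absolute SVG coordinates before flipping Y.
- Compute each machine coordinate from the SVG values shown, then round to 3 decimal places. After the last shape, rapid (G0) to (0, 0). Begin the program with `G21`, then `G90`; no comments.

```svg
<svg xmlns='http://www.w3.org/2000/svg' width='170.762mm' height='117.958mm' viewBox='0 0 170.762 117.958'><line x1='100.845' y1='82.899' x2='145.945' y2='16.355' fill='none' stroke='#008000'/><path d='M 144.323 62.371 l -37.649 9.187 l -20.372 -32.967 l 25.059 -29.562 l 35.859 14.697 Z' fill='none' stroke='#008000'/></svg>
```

G21
G90
G0 X100.845 Y35.059
M3 S601
G1 X145.945 Y101.603 F2541
M5
G0 X144.323 Y55.587
M3 S601
G1 X106.674 Y46.400 F2541
G1 X86.302 Y79.367 F2541
G1 X111.361 Y108.929 F2541
G1 X147.220 Y94.232 F2541
G1 X144.323 Y55.587 F2541
M5
G0 X0.000 Y0.000

Since the viewBox matches the mm dimensions, user units are millimetres directly. The only transform is the Y-flip y_m = 117.958 − y_svg.

Shape 1 is a line segment drawn with `<line>`. Its stroke #008000 means score at S601, F2541. After flipping Y the toolpath is (100.845,35.059) → (145.945,101.603).

Shape 2 is a regular polygon drawn with `<path>`. Its stroke #008000 means score at S601, F2541. After flipping Y the toolpath is (144.323,55.587) → (106.674,46.400) → (86.302,79.367) → (111.361,108.929) → (147.220,94.232) → (144.323,55.587), returning to the start.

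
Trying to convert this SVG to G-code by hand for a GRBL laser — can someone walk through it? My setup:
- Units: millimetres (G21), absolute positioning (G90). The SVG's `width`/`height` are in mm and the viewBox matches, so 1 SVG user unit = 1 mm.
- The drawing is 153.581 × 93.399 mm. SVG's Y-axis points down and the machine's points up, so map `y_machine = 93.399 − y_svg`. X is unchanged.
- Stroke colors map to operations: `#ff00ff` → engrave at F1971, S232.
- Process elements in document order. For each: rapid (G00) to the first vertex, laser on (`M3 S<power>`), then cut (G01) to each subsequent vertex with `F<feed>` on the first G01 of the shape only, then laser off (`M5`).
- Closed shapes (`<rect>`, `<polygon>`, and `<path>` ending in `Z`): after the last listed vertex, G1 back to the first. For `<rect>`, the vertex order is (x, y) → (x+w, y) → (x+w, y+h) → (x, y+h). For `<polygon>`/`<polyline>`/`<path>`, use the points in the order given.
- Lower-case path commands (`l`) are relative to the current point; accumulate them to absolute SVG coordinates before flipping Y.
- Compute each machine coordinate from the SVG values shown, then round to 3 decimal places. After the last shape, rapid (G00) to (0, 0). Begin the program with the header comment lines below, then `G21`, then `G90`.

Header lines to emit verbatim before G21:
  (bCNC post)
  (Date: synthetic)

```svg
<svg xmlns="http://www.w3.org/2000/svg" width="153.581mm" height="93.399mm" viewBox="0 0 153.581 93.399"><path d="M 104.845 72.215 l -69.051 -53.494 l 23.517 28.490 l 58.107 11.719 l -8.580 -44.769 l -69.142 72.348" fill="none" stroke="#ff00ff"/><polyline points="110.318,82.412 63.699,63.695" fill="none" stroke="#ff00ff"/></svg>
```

(bCNC post)
(Date: synthetic)
G21
G90
G00 X104.845 Y21.184
M3 S232
G01 X35.794 Y74.678 F1971
G01 X59.311 Y46.188
G01 X117.418 Y34.469
G01 X108.838 Y79.238
G01 X39.696 Y6.890
M5
G00 X110.318 Y10.987
M3 S232
G01 X63.699 Y29.704 F1971
M5
G00 X0.000 Y0.000

1 u = 1 mm; y_m = 93.399 − y.

[1] `<path>` open polyline, #ff00ff→engrave S232 F1971: (104.845,21.184) → (35.794,74.678) → (59.311,46.188) → (117.418,34.469) → (108.838,79.238) → (39.696,6.890)

[2] `<polyline>` line segment, #ff00ff→engrave S232 F1971: (110.318,10.987) → (63.699,29.704)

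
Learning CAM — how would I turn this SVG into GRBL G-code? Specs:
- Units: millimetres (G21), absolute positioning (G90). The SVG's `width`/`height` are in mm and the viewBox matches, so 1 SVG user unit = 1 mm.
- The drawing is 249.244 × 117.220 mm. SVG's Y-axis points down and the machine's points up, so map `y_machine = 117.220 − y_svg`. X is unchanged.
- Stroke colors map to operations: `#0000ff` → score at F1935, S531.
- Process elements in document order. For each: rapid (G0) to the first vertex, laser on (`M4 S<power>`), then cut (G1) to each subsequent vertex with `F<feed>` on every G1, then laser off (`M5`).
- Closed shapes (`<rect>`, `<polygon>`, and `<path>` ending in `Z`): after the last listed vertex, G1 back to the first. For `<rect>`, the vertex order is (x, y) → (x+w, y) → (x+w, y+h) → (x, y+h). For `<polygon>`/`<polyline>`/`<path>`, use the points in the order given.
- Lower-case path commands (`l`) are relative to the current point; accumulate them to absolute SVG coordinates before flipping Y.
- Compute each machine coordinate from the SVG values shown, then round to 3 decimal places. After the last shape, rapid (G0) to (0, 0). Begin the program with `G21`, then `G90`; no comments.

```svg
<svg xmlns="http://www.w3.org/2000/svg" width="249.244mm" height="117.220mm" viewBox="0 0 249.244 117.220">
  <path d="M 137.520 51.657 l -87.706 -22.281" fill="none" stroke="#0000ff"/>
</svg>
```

G21
G90
G0 X137.520 Y65.563
M4 S531
G1 X49.814 Y87.844 F1935
M5
G0 X0.000 Y0.000

viewBox `0 0 249.244 117.220` with mm width/height → 1 unit = 1 mm. Flip: y_m = 117.220 − y_svg.

**Shape 1** — `<path>` line segment, stroke `#0000ff` → score (S531, F1935). Machine vertices: (137.520,65.563) → (49.814,87.844). Open path.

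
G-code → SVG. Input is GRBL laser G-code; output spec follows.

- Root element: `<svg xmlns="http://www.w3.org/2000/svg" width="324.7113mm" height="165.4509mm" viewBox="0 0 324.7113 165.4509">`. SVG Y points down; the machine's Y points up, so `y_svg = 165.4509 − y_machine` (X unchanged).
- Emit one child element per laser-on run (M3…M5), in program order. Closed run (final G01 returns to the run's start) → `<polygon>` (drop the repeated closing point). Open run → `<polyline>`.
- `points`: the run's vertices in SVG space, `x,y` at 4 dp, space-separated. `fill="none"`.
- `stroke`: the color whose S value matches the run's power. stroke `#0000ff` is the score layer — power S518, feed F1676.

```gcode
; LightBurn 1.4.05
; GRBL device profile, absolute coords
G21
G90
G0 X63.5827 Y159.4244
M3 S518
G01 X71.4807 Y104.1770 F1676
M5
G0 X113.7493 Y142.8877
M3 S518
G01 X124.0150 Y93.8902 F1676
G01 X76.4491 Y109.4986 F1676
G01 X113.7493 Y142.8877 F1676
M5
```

y_svg = 165.4509 − y_m. Every run uses S518, so all elements get stroke `#0000ff` (score).

[1] open run; points: 63.5827,6.0265 71.4807,61.2739

[2] closed run; points: 113.7493,22.5632 124.0150,71.5607 76.4491,55.9523

<svg xmlns="http://www.w3.org/2000/svg" width="324.7113mm" height="165.4509mm" viewBox="0 0 324.7113 165.4509">
  <polyline points="63.5827,6.0265 71.4807,61.2739" fill="none" stroke="#0000ff"/>
  <polygon points="113.7493,22.5632 124.0150,71.5607 76.4491,55.9523" fill="none" stroke="#0000ff"/>
</svg>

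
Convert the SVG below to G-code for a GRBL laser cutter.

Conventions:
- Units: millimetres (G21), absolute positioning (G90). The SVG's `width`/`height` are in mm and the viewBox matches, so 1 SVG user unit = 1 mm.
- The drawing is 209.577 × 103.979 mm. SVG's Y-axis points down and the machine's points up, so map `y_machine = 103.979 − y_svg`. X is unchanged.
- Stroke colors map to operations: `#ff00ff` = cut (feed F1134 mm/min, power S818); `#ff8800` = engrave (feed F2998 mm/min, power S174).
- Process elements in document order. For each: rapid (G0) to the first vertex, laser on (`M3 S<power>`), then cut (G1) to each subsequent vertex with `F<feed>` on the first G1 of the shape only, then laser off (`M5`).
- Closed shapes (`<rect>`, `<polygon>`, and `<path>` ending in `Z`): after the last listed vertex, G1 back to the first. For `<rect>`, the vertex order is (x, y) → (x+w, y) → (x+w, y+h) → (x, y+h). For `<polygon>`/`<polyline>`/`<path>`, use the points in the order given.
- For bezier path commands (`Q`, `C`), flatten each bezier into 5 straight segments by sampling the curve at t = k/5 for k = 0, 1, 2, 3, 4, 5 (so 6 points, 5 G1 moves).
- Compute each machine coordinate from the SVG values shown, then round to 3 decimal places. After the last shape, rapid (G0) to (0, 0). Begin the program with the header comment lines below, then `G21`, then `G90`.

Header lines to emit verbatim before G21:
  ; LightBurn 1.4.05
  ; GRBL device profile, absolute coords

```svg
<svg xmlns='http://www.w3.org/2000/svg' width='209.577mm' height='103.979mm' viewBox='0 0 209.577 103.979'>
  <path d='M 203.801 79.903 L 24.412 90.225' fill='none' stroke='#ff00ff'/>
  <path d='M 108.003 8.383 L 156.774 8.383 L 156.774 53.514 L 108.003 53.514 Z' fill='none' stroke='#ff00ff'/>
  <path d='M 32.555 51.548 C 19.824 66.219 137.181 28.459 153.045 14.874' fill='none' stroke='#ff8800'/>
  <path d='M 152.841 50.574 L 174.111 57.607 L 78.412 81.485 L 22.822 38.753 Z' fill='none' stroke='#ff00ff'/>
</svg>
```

; LightBurn 1.4.05
; GRBL device profile, absolute coords
G21
G90
G0 X203.801 Y24.076
M3 S818
G1 X24.412 Y13.754 F1134
M5
G0 X108.003 Y95.596
M3 S818
G1 X156.774 Y95.596 F1134
G1 X156.774 Y50.465
G1 X108.003 Y50.465
G1 X108.003 Y95.596
M5
G0 X32.555 Y52.431
M3 S174
G1 X38.674 Y49.307 F2998
G1 X64.899 Y55.090
G1 X100.113 Y66.102
G1 X133.200 Y78.666
G1 X153.045 Y89.105
M5
G0 X152.841 Y53.405
M3 S818
G1 X174.111 Y46.372 F1134
G1 X78.412 Y22.494
G1 X22.822 Y65.226
G1 X152.841 Y53.405
M5
G0 X0.000 Y0.000

viewBox `0 0 209.577 103.979` with mm width/height → 1 unit = 1 mm. Flip: y_m = 103.979 − y_svg.

**Shape 1** — `<path>` line segment, stroke `#ff00ff` → cut (S818, F1134). Machine vertices: (203.801,24.076) → (24.412,13.754). Open path.

**Shape 2** — `<path>` rectangle, stroke `#ff00ff` → cut (S818, F1134). Machine vertices: (108.003,95.596) → (156.774,95.596) → (156.774,50.465) → (108.003,50.465) → (108.003,95.596). Closed: final G1 returns to the first vertex.

**Shape 3** — `<path>` cubic bezier, stroke `#ff8800` → engrave (S174, F2998). Control points (SVG): P0=(32.555,51.548), P1=(19.824,66.219), P2=(137.181,28.459), P3=(153.045,14.874); sampled at t=k/5. Machine vertices: (32.555,52.431) → (38.674,49.307) → (64.899,55.090) → (100.113,66.102) → (133.200,78.666) → (153.045,89.105). Open path.

**Shape 4** — `<path>` closed polygon, stroke `#ff00ff` → cut (S818, F1134). Machine vertices: (152.841,53.405) → (174.111,46.372) → (78.412,22.494) → (22.822,65.226) → (152.841,53.405). Closed: final G1 returns to the first vertex.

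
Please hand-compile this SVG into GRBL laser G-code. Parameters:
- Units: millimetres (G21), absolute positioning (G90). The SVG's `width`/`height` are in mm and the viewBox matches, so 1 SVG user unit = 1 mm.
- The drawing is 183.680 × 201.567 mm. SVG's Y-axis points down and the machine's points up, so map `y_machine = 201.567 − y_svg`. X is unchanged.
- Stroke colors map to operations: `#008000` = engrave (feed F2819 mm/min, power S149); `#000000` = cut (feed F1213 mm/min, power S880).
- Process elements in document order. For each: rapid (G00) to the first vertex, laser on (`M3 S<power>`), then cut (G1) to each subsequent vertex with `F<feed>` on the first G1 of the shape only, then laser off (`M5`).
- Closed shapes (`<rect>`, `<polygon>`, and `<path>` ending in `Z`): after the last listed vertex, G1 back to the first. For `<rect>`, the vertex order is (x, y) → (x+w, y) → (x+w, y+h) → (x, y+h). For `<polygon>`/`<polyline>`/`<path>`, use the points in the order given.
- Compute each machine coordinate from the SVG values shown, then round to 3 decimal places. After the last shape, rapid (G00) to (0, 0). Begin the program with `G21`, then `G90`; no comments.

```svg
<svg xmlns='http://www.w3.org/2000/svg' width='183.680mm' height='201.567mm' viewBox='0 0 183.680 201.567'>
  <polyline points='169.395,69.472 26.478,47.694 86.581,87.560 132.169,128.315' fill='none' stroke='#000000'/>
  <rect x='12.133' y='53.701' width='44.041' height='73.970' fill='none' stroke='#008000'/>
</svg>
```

G21
G90
G00 X169.395 Y132.095
M3 S880
G1 X26.478 Y153.873 F1213
G1 X86.581 Y114.007
G1 X132.169 Y73.252
M5
G00 X12.133 Y147.866
M3 S149
G1 X56.174 Y147.866 F2819
G1 X56.174 Y73.896
G1 X12.133 Y73.896
G1 X12.133 Y147.866
M5
G00 X0.000 Y0.000

Since the viewBox matches the mm dimensions, user units are millimetres directly. The only transform is the Y-flip y_m = 201.567 − y_svg.

Shape 1 is a open polyline drawn with `<polyline>`. Its stroke #000000 means cut at S880, F1213. After flipping Y the toolpath is (169.395,132.095) → (26.478,153.873) → (86.581,114.007) → (132.169,73.252).

Shape 2 is a rectangle drawn with `<rect>`. Its stroke #008000 means engrave at S149, F2819. After flipping Y the toolpath is (12.133,147.866) → (56.174,147.866) → (56.174,73.896) → (12.133,73.896) → (12.133,147.866), returning to the start.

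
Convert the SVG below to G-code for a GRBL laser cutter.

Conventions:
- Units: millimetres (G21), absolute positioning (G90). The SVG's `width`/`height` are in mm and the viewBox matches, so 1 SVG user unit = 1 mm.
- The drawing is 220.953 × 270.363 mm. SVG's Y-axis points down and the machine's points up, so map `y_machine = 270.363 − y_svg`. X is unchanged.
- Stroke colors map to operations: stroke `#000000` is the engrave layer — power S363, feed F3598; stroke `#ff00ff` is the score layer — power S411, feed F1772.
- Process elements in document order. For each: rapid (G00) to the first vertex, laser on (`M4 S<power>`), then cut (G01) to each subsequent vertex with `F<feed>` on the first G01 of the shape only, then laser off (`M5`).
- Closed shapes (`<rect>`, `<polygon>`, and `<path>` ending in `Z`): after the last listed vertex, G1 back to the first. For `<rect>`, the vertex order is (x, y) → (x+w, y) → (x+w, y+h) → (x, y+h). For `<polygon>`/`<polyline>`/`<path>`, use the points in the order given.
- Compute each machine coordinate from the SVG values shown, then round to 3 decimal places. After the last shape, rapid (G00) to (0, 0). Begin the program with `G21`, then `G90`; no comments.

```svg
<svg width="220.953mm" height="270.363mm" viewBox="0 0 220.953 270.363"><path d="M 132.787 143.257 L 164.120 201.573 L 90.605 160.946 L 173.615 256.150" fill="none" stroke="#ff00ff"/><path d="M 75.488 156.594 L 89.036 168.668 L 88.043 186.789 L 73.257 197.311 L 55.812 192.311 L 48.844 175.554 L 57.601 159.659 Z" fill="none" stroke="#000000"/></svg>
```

G21
G90
G00 X132.787 Y127.106
M4 S411
G01 X164.120 Y68.790 F1772
G01 X90.605 Y109.417
G01 X173.615 Y14.213
M5
G00 X75.488 Y113.769
M4 S363
G01 X89.036 Y101.695 F3598
G01 X88.043 Y83.574
G01 X73.257 Y73.052
G01 X55.812 Y78.052
G01 X48.844 Y94.809
G01 X57.601 Y110.704
G01 X75.488 Y113.769
M5
G00 X0.000 Y0.000

Since the viewBox matches the mm dimensions, user units are millimetres directly. The only transform is the Y-flip y_m = 270.363 − y_svg.

Shape 1 is a open polyline drawn with `<path>`. Its stroke #ff00ff means score at S411, F1772. After flipping Y the toolpath is (132.787,127.106) → (164.120,68.790) → (90.605,109.417) → (173.615,14.213).

Shape 2 is a regular polygon drawn with `<path>`. Its stroke #000000 means engrave at S363, F3598. After flipping Y the toolpath is (75.488,113.769) → (89.036,101.695) → (88.043,83.574) → (73.257,73.052) → (55.812,78.052) → (48.844,94.809) → (57.601,110.704) → (75.488,113.769), returning to the start.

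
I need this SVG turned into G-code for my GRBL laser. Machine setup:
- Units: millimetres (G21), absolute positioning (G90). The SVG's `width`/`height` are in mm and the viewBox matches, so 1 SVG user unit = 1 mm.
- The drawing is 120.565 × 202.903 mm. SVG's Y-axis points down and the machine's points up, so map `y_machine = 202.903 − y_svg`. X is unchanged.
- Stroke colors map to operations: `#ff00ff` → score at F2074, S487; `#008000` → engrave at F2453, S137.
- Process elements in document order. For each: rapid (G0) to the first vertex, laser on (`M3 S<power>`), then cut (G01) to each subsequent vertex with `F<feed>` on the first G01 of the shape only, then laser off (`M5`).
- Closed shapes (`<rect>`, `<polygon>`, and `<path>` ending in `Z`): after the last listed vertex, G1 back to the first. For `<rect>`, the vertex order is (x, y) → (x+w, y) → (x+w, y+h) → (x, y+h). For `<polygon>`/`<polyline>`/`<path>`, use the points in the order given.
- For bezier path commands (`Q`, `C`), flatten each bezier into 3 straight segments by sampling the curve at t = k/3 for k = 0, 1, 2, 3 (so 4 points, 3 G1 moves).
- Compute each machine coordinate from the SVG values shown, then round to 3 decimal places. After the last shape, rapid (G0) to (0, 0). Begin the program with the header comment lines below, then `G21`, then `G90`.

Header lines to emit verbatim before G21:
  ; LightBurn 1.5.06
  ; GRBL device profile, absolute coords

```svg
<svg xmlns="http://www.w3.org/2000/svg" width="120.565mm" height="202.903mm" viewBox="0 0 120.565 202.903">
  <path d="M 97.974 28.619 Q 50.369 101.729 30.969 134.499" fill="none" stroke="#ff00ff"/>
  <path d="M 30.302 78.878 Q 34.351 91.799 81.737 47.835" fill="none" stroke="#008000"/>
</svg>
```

; LightBurn 1.5.06
; GRBL device profile, absolute coords
G21
G90
G0 X97.974 Y174.284
M3 S487
G01 X69.371 Y130.026 F2074
G01 X47.036 Y94.733
G01 X30.969 Y68.404
M5
G0 X30.302 Y124.025
M3 S137
G01 X37.817 Y121.732 F2453
G01 X54.962 Y132.079
G01 X81.737 Y155.068
M5
G0 X0.000 Y0.000

1 u = 1 mm; y_m = 202.903 − y.

[1] `<path>` quadratic bezier, #ff00ff→score S487 F2074: (97.974,174.284) → (69.371,130.026) → (47.036,94.733) → (30.969,68.404)

[2] `<path>` quadratic bezier, #008000→engrave S137 F2453: (30.302,124.025) → (37.817,121.732) → (54.962,132.079) → (81.737,155.068)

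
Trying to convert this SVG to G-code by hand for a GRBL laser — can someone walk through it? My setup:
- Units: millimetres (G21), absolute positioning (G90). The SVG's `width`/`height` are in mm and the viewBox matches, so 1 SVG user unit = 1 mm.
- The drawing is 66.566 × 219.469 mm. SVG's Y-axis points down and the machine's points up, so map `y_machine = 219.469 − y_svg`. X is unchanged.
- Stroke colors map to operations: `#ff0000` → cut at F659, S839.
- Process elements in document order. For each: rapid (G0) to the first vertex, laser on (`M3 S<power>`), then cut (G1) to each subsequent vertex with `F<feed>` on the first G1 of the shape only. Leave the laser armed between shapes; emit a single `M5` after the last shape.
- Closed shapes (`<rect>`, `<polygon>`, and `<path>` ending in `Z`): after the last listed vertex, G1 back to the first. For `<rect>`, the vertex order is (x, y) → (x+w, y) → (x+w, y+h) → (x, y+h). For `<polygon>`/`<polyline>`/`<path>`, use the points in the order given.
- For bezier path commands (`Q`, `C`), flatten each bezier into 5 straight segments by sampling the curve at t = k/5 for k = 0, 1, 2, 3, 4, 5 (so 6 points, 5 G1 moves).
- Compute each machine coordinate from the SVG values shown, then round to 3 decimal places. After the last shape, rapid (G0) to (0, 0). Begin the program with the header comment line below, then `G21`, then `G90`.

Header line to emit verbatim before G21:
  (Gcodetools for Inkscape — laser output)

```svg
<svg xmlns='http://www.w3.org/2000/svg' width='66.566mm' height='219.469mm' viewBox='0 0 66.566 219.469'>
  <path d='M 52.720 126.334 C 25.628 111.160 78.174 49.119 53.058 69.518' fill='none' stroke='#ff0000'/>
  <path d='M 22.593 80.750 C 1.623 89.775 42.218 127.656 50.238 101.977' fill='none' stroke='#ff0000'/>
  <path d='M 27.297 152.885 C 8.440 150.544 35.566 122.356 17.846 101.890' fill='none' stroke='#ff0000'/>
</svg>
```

(Gcodetools for Inkscape — laser output)
G21
G90
G0 X52.720 Y93.135
M3 S839
G1 X44.763 Y106.829 F659
G1 X48.369 Y125.564
G1 X55.987 Y143.134
G1 X60.067 Y153.332
G1 X53.058 Y149.951
G0 X22.593 Y138.719
M3 S839
G1 X16.646 Y130.581 F659
G1 X20.955 Y119.953
G1 X31.003 Y111.271
G1 X42.270 Y108.972
G1 X50.238 Y117.492
G0 X27.297 Y66.584
M3 S839
G1 X20.774 Y70.822 F659
G1 X20.927 Y79.651
G1 X23.397 Y91.462
G1 X23.823 Y104.641
G1 X17.846 Y117.579
M5
G0 X0.000 Y0.000

1 u = 1 mm; y_m = 219.469 − y.

[1] `<path>` cubic bezier, #ff0000→cut S839 F659: (52.720,93.135) → (44.763,106.829) → (48.369,125.564) → (55.987,143.134) → (60.067,153.332) → (53.058,149.951)

[2] `<path>` cubic bezier, #ff0000→cut S839 F659: (22.593,138.719) → (16.646,130.581) → (20.955,119.953) → (31.003,111.271) → (42.270,108.972) → (50.238,117.492)

[3] `<path>` cubic bezier, #ff0000→cut S839 F659: (27.297,66.584) → (20.774,70.822) → (20.927,79.651) → (23.397,91.462) → (23.823,104.641) → (17.846,117.579)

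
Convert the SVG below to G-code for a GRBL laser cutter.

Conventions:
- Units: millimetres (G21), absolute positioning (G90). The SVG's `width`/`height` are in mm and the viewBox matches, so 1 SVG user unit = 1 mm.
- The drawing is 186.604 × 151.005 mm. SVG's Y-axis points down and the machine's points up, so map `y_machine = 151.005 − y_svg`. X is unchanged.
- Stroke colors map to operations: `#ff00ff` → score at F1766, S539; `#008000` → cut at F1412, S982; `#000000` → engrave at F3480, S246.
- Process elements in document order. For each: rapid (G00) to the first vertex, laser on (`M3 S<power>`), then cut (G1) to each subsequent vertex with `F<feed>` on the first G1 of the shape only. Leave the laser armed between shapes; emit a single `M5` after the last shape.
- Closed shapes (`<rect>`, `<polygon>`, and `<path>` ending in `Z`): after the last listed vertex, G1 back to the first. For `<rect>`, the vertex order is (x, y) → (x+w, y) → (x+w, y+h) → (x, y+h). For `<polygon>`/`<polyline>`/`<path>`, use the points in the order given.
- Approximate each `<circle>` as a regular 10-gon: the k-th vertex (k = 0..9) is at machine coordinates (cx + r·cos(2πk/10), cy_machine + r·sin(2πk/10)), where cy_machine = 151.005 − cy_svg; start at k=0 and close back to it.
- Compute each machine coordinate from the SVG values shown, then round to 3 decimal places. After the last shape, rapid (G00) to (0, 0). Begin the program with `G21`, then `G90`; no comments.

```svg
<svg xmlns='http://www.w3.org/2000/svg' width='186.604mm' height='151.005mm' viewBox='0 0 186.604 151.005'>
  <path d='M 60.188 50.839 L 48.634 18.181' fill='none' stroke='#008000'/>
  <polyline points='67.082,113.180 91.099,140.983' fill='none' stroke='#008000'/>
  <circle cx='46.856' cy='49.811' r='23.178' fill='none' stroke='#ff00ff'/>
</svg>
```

1 u = 1 mm; y_m = 151.005 − y.

[1] `<path>` line segment, #008000→cut S982 F1412: (60.188,100.166) → (48.634,132.824)

[2] `<polyline>` line segment, #008000→cut S982 F1412: (67.082,37.825) → (91.099,10.022)

[3] `<circle>` circle, #ff00ff→score S539 F1766: (70.034,101.194) → (65.607,114.818) → (54.018,123.238) → (39.694,123.238) → (28.105,114.818) → (23.678,101.194) → (28.105,87.570) → (39.694,79.150) → (54.018,79.150) → (65.607,87.570) → (70.034,101.194) (closed)

G21
G90
G00 X60.188 Y100.166
M3 S982
G1 X48.634 Y132.824 F1412
G00 X67.082 Y37.825
M3 S982
G1 X91.099 Y10.022 F1412
G00 X70.034 Y101.194
M3 S539
G1 X65.607 Y114.818 F1766
G1 X54.018 Y123.238
G1 X39.694 Y123.238
G1 X28.105 Y114.818
G1 X23.678 Y101.194
G1 X28.105 Y87.570
G1 X39.694 Y79.150
G1 X54.018 Y79.150
G1 X65.607 Y87.570
G1 X70.034 Y101.194
M5
G00 X0.000 Y0.000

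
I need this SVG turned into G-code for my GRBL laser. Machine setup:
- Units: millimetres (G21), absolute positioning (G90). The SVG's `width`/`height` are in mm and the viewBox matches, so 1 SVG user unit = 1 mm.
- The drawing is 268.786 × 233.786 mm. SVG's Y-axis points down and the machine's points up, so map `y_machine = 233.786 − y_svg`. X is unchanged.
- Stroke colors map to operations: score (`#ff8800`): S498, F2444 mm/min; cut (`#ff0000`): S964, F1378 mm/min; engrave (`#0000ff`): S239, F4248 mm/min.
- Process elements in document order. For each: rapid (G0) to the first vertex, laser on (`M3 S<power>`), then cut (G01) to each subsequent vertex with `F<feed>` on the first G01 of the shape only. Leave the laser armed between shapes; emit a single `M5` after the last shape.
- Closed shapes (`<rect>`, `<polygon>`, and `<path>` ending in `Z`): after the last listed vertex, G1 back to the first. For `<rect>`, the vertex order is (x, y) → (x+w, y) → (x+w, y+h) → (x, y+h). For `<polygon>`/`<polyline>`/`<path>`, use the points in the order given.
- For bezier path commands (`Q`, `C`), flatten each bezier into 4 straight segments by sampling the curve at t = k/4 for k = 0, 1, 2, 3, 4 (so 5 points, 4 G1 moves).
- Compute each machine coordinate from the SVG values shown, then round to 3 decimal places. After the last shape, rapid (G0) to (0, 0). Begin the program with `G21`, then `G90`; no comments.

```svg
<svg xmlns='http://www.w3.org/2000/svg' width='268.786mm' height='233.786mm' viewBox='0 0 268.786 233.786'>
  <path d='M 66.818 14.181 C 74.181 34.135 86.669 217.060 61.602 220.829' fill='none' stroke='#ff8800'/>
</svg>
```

viewBox `0 0 268.786 233.786` with mm width/height → 1 unit = 1 mm. Flip: y_m = 233.786 − y_svg.

**Shape 1** — `<path>` cubic bezier, stroke `#ff8800` → score (S498, F2444). Control points (SVG): P0=(66.818,14.181), P1=(74.181,34.135), P2=(86.669,217.060), P3=(61.602,220.829); sampled at t=k/4. Machine vertices: (66.818,219.605) → (72.634,179.428) → (76.371,110.212) → (74.028,44.030) → (61.602,12.957). Open path.

G21
G90
G0 X66.818 Y219.605
M3 S498
G01 X72.634 Y179.428 F2444
G01 X76.371 Y110.212
G01 X74.028 Y44.030
G01 X61.602 Y12.957
M5
G0 X0.000 Y0.000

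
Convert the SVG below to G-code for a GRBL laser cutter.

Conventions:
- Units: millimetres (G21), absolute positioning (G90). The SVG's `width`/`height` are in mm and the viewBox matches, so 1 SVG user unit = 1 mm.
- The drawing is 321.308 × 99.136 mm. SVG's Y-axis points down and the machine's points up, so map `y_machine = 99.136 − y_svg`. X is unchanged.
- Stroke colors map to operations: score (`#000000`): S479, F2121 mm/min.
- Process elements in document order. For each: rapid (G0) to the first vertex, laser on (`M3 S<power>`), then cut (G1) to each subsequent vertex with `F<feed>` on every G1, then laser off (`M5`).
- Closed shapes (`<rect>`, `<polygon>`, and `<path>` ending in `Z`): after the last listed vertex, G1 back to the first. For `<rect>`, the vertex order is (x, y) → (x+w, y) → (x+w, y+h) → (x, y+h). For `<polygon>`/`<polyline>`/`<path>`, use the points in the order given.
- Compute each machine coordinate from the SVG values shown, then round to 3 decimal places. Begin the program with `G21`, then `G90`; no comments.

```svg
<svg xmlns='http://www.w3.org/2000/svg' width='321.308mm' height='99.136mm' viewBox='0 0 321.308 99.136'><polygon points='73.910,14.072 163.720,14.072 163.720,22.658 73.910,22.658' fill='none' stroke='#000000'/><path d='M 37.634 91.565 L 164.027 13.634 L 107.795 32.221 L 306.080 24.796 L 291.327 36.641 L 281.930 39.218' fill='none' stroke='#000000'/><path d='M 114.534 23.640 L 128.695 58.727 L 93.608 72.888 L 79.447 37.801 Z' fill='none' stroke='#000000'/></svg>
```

1 u = 1 mm; y_m = 99.136 − y.

[1] `<polygon>` rectangle, #000000→score S479 F2121: (73.910,85.064) → (163.720,85.064) → (163.720,76.478) → (73.910,76.478) → (73.910,85.064) (closed)

[2] `<path>` open polyline, #000000→score S479 F2121: (37.634,7.571) → (164.027,85.502) → (107.795,66.915) → (306.080,74.340) → (291.327,62.495) → (281.930,59.918)

[3] `<path>` regular polygon, #000000→score S479 F2121: (114.534,75.496) → (128.695,40.409) → (93.608,26.248) → (79.447,61.335) → (114.534,75.496) (closed)

G21
G90
G0 X73.910 Y85.064
M3 S479
G1 X163.720 Y85.064 F2121
G1 X163.720 Y76.478 F2121
G1 X73.910 Y76.478 F2121
G1 X73.910 Y85.064 F2121
M5
G0 X37.634 Y7.571
M3 S479
G1 X164.027 Y85.502 F2121
G1 X107.795 Y66.915 F2121
G1 X306.080 Y74.340 F2121
G1 X291.327 Y62.495 F2121
G1 X281.930 Y59.918 F2121
M5
G0 X114.534 Y75.496
M3 S479
G1 X128.695 Y40.409 F2121
G1 X93.608 Y26.248 F2121
G1 X79.447 Y61.335 F2121
G1 X114.534 Y75.496 F2121
M5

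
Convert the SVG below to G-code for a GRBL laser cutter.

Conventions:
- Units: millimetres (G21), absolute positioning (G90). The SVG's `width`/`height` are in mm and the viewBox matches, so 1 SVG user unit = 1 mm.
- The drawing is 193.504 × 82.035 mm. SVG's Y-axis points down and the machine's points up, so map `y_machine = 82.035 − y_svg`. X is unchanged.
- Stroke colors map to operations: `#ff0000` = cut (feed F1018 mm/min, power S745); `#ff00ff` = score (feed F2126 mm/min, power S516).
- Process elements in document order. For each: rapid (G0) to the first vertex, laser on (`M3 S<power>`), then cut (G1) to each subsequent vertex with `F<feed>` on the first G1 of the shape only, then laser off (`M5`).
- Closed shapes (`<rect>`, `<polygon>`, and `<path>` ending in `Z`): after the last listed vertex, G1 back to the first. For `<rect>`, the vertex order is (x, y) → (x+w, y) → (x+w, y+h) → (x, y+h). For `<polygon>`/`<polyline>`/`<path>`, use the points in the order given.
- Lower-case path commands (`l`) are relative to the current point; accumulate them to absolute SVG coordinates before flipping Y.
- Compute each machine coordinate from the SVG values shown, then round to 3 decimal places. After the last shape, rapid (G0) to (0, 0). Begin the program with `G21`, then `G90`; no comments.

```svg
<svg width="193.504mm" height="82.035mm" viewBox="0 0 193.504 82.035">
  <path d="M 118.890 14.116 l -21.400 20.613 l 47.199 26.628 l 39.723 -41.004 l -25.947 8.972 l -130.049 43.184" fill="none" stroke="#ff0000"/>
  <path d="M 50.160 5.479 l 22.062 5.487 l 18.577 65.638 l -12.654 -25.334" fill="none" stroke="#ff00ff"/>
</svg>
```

G21
G90
G0 X118.890 Y67.919
M3 S745
G1 X97.490 Y47.306 F1018
G1 X144.689 Y20.678
G1 X184.412 Y61.682
G1 X158.465 Y52.710
G1 X28.416 Y9.526
M5
G0 X50.160 Y76.556
M3 S516
G1 X72.222 Y71.069 F2126
G1 X90.799 Y5.431
G1 X78.145 Y30.765
M5
G0 X0.000 Y0.000

1 u = 1 mm; y_m = 82.035 − y.

[1] `<path>` open polyline, #ff0000→cut S745 F1018: (118.890,67.919) → (97.490,47.306) → (144.689,20.678) → (184.412,61.682) → (158.465,52.710) → (28.416,9.526)

[2] `<path>` open polyline, #ff00ff→score S516 F2126: (50.160,76.556) → (72.222,71.069) → (90.799,5.431) → (78.145,30.765)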